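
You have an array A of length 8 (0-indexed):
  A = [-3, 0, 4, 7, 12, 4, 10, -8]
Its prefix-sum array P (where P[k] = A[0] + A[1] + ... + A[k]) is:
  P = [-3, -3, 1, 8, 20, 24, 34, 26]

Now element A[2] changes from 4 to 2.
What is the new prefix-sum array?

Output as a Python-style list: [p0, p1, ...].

Change: A[2] 4 -> 2, delta = -2
P[k] for k < 2: unchanged (A[2] not included)
P[k] for k >= 2: shift by delta = -2
  P[0] = -3 + 0 = -3
  P[1] = -3 + 0 = -3
  P[2] = 1 + -2 = -1
  P[3] = 8 + -2 = 6
  P[4] = 20 + -2 = 18
  P[5] = 24 + -2 = 22
  P[6] = 34 + -2 = 32
  P[7] = 26 + -2 = 24

Answer: [-3, -3, -1, 6, 18, 22, 32, 24]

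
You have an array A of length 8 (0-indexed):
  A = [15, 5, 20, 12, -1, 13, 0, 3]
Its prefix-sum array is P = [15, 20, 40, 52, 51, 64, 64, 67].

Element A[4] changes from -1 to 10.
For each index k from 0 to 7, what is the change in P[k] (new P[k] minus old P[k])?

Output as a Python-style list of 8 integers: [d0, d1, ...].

Answer: [0, 0, 0, 0, 11, 11, 11, 11]

Derivation:
Element change: A[4] -1 -> 10, delta = 11
For k < 4: P[k] unchanged, delta_P[k] = 0
For k >= 4: P[k] shifts by exactly 11
Delta array: [0, 0, 0, 0, 11, 11, 11, 11]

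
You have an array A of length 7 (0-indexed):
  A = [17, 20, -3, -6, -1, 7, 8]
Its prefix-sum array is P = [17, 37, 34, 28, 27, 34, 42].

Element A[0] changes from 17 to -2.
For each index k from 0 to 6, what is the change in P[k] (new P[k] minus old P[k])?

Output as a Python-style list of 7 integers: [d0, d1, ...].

Answer: [-19, -19, -19, -19, -19, -19, -19]

Derivation:
Element change: A[0] 17 -> -2, delta = -19
For k < 0: P[k] unchanged, delta_P[k] = 0
For k >= 0: P[k] shifts by exactly -19
Delta array: [-19, -19, -19, -19, -19, -19, -19]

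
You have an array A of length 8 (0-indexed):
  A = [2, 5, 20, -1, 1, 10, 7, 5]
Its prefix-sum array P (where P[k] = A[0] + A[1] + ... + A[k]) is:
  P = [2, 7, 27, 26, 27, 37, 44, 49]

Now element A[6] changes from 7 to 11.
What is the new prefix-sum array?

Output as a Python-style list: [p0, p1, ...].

Answer: [2, 7, 27, 26, 27, 37, 48, 53]

Derivation:
Change: A[6] 7 -> 11, delta = 4
P[k] for k < 6: unchanged (A[6] not included)
P[k] for k >= 6: shift by delta = 4
  P[0] = 2 + 0 = 2
  P[1] = 7 + 0 = 7
  P[2] = 27 + 0 = 27
  P[3] = 26 + 0 = 26
  P[4] = 27 + 0 = 27
  P[5] = 37 + 0 = 37
  P[6] = 44 + 4 = 48
  P[7] = 49 + 4 = 53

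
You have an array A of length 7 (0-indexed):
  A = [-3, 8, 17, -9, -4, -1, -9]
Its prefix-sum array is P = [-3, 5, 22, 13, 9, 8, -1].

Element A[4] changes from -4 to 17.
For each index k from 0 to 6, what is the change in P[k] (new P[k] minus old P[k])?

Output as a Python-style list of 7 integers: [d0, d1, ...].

Element change: A[4] -4 -> 17, delta = 21
For k < 4: P[k] unchanged, delta_P[k] = 0
For k >= 4: P[k] shifts by exactly 21
Delta array: [0, 0, 0, 0, 21, 21, 21]

Answer: [0, 0, 0, 0, 21, 21, 21]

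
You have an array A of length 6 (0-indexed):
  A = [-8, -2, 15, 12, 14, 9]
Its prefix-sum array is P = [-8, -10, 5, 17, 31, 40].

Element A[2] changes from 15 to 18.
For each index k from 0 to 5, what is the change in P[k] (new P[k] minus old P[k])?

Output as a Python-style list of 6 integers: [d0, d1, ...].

Answer: [0, 0, 3, 3, 3, 3]

Derivation:
Element change: A[2] 15 -> 18, delta = 3
For k < 2: P[k] unchanged, delta_P[k] = 0
For k >= 2: P[k] shifts by exactly 3
Delta array: [0, 0, 3, 3, 3, 3]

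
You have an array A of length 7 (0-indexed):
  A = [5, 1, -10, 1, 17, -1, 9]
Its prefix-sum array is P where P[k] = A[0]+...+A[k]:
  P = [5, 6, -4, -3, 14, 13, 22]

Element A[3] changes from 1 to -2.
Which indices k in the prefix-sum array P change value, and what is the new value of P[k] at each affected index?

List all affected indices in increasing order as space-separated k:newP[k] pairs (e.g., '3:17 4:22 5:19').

P[k] = A[0] + ... + A[k]
P[k] includes A[3] iff k >= 3
Affected indices: 3, 4, ..., 6; delta = -3
  P[3]: -3 + -3 = -6
  P[4]: 14 + -3 = 11
  P[5]: 13 + -3 = 10
  P[6]: 22 + -3 = 19

Answer: 3:-6 4:11 5:10 6:19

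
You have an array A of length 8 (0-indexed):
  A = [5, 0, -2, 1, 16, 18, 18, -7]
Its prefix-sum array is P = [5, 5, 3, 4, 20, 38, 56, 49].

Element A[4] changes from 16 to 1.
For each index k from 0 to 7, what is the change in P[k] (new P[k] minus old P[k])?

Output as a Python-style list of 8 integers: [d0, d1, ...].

Element change: A[4] 16 -> 1, delta = -15
For k < 4: P[k] unchanged, delta_P[k] = 0
For k >= 4: P[k] shifts by exactly -15
Delta array: [0, 0, 0, 0, -15, -15, -15, -15]

Answer: [0, 0, 0, 0, -15, -15, -15, -15]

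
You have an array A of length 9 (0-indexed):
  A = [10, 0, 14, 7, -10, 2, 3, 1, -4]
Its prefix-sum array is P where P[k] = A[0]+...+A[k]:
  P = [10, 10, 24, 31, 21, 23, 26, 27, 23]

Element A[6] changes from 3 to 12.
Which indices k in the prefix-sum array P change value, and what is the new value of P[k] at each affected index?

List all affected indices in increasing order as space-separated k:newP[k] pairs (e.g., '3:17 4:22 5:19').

Answer: 6:35 7:36 8:32

Derivation:
P[k] = A[0] + ... + A[k]
P[k] includes A[6] iff k >= 6
Affected indices: 6, 7, ..., 8; delta = 9
  P[6]: 26 + 9 = 35
  P[7]: 27 + 9 = 36
  P[8]: 23 + 9 = 32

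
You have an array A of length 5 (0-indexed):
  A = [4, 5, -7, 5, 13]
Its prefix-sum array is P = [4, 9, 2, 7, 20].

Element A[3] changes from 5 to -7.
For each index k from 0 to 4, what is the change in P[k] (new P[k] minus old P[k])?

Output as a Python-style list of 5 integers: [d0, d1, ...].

Element change: A[3] 5 -> -7, delta = -12
For k < 3: P[k] unchanged, delta_P[k] = 0
For k >= 3: P[k] shifts by exactly -12
Delta array: [0, 0, 0, -12, -12]

Answer: [0, 0, 0, -12, -12]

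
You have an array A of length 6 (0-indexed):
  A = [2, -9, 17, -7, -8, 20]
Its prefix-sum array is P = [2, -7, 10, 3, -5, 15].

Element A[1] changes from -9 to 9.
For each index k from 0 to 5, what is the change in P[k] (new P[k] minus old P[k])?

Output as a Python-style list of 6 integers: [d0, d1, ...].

Answer: [0, 18, 18, 18, 18, 18]

Derivation:
Element change: A[1] -9 -> 9, delta = 18
For k < 1: P[k] unchanged, delta_P[k] = 0
For k >= 1: P[k] shifts by exactly 18
Delta array: [0, 18, 18, 18, 18, 18]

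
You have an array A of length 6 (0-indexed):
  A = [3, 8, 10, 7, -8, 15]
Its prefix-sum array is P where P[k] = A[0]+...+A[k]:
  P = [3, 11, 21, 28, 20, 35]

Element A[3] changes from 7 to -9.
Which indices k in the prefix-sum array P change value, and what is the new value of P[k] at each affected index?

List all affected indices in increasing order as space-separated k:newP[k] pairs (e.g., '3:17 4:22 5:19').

Answer: 3:12 4:4 5:19

Derivation:
P[k] = A[0] + ... + A[k]
P[k] includes A[3] iff k >= 3
Affected indices: 3, 4, ..., 5; delta = -16
  P[3]: 28 + -16 = 12
  P[4]: 20 + -16 = 4
  P[5]: 35 + -16 = 19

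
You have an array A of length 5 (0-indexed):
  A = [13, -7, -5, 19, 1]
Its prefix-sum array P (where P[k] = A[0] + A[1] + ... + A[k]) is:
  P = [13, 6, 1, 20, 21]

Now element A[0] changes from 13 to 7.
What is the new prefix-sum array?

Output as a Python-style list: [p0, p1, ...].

Change: A[0] 13 -> 7, delta = -6
P[k] for k < 0: unchanged (A[0] not included)
P[k] for k >= 0: shift by delta = -6
  P[0] = 13 + -6 = 7
  P[1] = 6 + -6 = 0
  P[2] = 1 + -6 = -5
  P[3] = 20 + -6 = 14
  P[4] = 21 + -6 = 15

Answer: [7, 0, -5, 14, 15]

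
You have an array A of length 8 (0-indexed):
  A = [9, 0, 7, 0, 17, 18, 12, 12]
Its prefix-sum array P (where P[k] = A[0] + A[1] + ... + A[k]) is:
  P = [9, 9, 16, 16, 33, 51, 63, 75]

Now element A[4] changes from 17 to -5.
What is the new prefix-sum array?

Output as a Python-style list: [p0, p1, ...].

Change: A[4] 17 -> -5, delta = -22
P[k] for k < 4: unchanged (A[4] not included)
P[k] for k >= 4: shift by delta = -22
  P[0] = 9 + 0 = 9
  P[1] = 9 + 0 = 9
  P[2] = 16 + 0 = 16
  P[3] = 16 + 0 = 16
  P[4] = 33 + -22 = 11
  P[5] = 51 + -22 = 29
  P[6] = 63 + -22 = 41
  P[7] = 75 + -22 = 53

Answer: [9, 9, 16, 16, 11, 29, 41, 53]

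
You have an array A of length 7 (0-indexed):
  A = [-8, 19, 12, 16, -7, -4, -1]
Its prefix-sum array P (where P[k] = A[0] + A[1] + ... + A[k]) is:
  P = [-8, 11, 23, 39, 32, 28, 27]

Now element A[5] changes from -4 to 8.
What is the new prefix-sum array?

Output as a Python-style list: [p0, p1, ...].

Answer: [-8, 11, 23, 39, 32, 40, 39]

Derivation:
Change: A[5] -4 -> 8, delta = 12
P[k] for k < 5: unchanged (A[5] not included)
P[k] for k >= 5: shift by delta = 12
  P[0] = -8 + 0 = -8
  P[1] = 11 + 0 = 11
  P[2] = 23 + 0 = 23
  P[3] = 39 + 0 = 39
  P[4] = 32 + 0 = 32
  P[5] = 28 + 12 = 40
  P[6] = 27 + 12 = 39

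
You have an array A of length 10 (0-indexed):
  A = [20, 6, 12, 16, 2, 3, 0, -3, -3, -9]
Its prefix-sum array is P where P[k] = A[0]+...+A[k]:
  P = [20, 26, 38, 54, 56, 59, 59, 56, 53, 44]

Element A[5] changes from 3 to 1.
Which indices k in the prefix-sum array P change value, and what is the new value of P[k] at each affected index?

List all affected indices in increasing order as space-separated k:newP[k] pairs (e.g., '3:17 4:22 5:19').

Answer: 5:57 6:57 7:54 8:51 9:42

Derivation:
P[k] = A[0] + ... + A[k]
P[k] includes A[5] iff k >= 5
Affected indices: 5, 6, ..., 9; delta = -2
  P[5]: 59 + -2 = 57
  P[6]: 59 + -2 = 57
  P[7]: 56 + -2 = 54
  P[8]: 53 + -2 = 51
  P[9]: 44 + -2 = 42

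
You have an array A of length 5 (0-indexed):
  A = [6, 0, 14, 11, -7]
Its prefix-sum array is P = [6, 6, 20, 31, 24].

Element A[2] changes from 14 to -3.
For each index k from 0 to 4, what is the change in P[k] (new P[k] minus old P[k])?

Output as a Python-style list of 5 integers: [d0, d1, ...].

Answer: [0, 0, -17, -17, -17]

Derivation:
Element change: A[2] 14 -> -3, delta = -17
For k < 2: P[k] unchanged, delta_P[k] = 0
For k >= 2: P[k] shifts by exactly -17
Delta array: [0, 0, -17, -17, -17]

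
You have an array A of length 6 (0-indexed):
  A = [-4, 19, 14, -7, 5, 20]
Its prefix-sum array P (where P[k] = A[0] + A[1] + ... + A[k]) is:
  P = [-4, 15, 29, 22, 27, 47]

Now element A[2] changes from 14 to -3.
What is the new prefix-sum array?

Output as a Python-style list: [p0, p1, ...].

Change: A[2] 14 -> -3, delta = -17
P[k] for k < 2: unchanged (A[2] not included)
P[k] for k >= 2: shift by delta = -17
  P[0] = -4 + 0 = -4
  P[1] = 15 + 0 = 15
  P[2] = 29 + -17 = 12
  P[3] = 22 + -17 = 5
  P[4] = 27 + -17 = 10
  P[5] = 47 + -17 = 30

Answer: [-4, 15, 12, 5, 10, 30]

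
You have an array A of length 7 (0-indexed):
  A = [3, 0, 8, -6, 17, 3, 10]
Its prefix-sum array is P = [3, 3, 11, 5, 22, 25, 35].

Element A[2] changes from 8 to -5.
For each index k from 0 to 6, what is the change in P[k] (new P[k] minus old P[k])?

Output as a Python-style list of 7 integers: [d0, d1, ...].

Element change: A[2] 8 -> -5, delta = -13
For k < 2: P[k] unchanged, delta_P[k] = 0
For k >= 2: P[k] shifts by exactly -13
Delta array: [0, 0, -13, -13, -13, -13, -13]

Answer: [0, 0, -13, -13, -13, -13, -13]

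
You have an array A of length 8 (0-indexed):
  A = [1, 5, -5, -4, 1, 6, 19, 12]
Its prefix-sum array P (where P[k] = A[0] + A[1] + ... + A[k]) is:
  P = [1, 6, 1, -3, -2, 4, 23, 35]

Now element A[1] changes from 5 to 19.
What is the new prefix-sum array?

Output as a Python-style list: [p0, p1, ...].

Answer: [1, 20, 15, 11, 12, 18, 37, 49]

Derivation:
Change: A[1] 5 -> 19, delta = 14
P[k] for k < 1: unchanged (A[1] not included)
P[k] for k >= 1: shift by delta = 14
  P[0] = 1 + 0 = 1
  P[1] = 6 + 14 = 20
  P[2] = 1 + 14 = 15
  P[3] = -3 + 14 = 11
  P[4] = -2 + 14 = 12
  P[5] = 4 + 14 = 18
  P[6] = 23 + 14 = 37
  P[7] = 35 + 14 = 49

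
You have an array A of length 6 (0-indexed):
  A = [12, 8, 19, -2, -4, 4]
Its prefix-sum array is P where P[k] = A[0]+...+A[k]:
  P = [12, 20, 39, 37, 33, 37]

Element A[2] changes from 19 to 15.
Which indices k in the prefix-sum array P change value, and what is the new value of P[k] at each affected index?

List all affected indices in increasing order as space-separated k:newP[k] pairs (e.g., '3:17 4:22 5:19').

Answer: 2:35 3:33 4:29 5:33

Derivation:
P[k] = A[0] + ... + A[k]
P[k] includes A[2] iff k >= 2
Affected indices: 2, 3, ..., 5; delta = -4
  P[2]: 39 + -4 = 35
  P[3]: 37 + -4 = 33
  P[4]: 33 + -4 = 29
  P[5]: 37 + -4 = 33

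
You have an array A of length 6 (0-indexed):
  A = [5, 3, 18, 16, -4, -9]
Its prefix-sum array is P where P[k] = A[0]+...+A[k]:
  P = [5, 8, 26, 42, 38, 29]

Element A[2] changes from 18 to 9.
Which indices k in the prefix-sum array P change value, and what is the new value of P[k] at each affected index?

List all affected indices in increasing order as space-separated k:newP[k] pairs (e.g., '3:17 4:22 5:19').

P[k] = A[0] + ... + A[k]
P[k] includes A[2] iff k >= 2
Affected indices: 2, 3, ..., 5; delta = -9
  P[2]: 26 + -9 = 17
  P[3]: 42 + -9 = 33
  P[4]: 38 + -9 = 29
  P[5]: 29 + -9 = 20

Answer: 2:17 3:33 4:29 5:20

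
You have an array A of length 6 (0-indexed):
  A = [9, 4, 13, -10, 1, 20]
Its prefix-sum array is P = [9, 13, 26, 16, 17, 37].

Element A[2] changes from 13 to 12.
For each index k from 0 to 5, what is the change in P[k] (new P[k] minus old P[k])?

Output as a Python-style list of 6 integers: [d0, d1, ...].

Element change: A[2] 13 -> 12, delta = -1
For k < 2: P[k] unchanged, delta_P[k] = 0
For k >= 2: P[k] shifts by exactly -1
Delta array: [0, 0, -1, -1, -1, -1]

Answer: [0, 0, -1, -1, -1, -1]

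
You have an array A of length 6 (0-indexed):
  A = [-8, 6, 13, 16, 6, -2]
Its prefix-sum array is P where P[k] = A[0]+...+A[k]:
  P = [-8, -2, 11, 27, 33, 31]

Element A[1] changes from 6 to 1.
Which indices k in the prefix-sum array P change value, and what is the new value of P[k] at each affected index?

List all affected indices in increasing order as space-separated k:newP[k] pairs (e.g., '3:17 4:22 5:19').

Answer: 1:-7 2:6 3:22 4:28 5:26

Derivation:
P[k] = A[0] + ... + A[k]
P[k] includes A[1] iff k >= 1
Affected indices: 1, 2, ..., 5; delta = -5
  P[1]: -2 + -5 = -7
  P[2]: 11 + -5 = 6
  P[3]: 27 + -5 = 22
  P[4]: 33 + -5 = 28
  P[5]: 31 + -5 = 26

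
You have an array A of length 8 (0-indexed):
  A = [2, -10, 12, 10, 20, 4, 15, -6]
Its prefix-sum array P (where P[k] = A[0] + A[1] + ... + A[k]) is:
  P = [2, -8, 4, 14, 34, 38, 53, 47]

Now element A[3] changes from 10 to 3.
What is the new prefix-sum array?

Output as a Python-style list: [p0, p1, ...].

Change: A[3] 10 -> 3, delta = -7
P[k] for k < 3: unchanged (A[3] not included)
P[k] for k >= 3: shift by delta = -7
  P[0] = 2 + 0 = 2
  P[1] = -8 + 0 = -8
  P[2] = 4 + 0 = 4
  P[3] = 14 + -7 = 7
  P[4] = 34 + -7 = 27
  P[5] = 38 + -7 = 31
  P[6] = 53 + -7 = 46
  P[7] = 47 + -7 = 40

Answer: [2, -8, 4, 7, 27, 31, 46, 40]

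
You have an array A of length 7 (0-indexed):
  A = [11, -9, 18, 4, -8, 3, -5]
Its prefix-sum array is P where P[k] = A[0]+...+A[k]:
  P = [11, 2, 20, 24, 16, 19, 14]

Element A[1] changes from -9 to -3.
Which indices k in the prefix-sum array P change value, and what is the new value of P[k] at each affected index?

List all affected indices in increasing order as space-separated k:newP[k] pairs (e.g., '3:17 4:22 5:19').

Answer: 1:8 2:26 3:30 4:22 5:25 6:20

Derivation:
P[k] = A[0] + ... + A[k]
P[k] includes A[1] iff k >= 1
Affected indices: 1, 2, ..., 6; delta = 6
  P[1]: 2 + 6 = 8
  P[2]: 20 + 6 = 26
  P[3]: 24 + 6 = 30
  P[4]: 16 + 6 = 22
  P[5]: 19 + 6 = 25
  P[6]: 14 + 6 = 20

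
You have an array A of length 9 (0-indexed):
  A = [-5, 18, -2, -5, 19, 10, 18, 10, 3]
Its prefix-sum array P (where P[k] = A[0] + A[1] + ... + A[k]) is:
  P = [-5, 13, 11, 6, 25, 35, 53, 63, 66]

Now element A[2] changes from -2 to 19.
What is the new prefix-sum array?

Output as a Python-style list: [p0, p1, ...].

Change: A[2] -2 -> 19, delta = 21
P[k] for k < 2: unchanged (A[2] not included)
P[k] for k >= 2: shift by delta = 21
  P[0] = -5 + 0 = -5
  P[1] = 13 + 0 = 13
  P[2] = 11 + 21 = 32
  P[3] = 6 + 21 = 27
  P[4] = 25 + 21 = 46
  P[5] = 35 + 21 = 56
  P[6] = 53 + 21 = 74
  P[7] = 63 + 21 = 84
  P[8] = 66 + 21 = 87

Answer: [-5, 13, 32, 27, 46, 56, 74, 84, 87]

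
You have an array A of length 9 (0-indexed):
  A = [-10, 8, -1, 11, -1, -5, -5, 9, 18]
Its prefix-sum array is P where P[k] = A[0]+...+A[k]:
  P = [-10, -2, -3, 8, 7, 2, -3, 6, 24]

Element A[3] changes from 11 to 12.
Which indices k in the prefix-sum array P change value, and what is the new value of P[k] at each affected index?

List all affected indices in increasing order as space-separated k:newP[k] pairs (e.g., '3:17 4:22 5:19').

P[k] = A[0] + ... + A[k]
P[k] includes A[3] iff k >= 3
Affected indices: 3, 4, ..., 8; delta = 1
  P[3]: 8 + 1 = 9
  P[4]: 7 + 1 = 8
  P[5]: 2 + 1 = 3
  P[6]: -3 + 1 = -2
  P[7]: 6 + 1 = 7
  P[8]: 24 + 1 = 25

Answer: 3:9 4:8 5:3 6:-2 7:7 8:25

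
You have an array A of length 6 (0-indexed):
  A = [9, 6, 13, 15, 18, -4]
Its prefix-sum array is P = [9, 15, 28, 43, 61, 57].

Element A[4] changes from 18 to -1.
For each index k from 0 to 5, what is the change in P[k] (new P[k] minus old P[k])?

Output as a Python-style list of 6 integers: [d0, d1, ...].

Answer: [0, 0, 0, 0, -19, -19]

Derivation:
Element change: A[4] 18 -> -1, delta = -19
For k < 4: P[k] unchanged, delta_P[k] = 0
For k >= 4: P[k] shifts by exactly -19
Delta array: [0, 0, 0, 0, -19, -19]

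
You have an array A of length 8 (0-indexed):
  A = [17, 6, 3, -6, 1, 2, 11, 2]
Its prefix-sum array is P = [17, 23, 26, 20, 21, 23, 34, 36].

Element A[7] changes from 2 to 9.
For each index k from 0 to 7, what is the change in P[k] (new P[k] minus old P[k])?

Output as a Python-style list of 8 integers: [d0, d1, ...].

Element change: A[7] 2 -> 9, delta = 7
For k < 7: P[k] unchanged, delta_P[k] = 0
For k >= 7: P[k] shifts by exactly 7
Delta array: [0, 0, 0, 0, 0, 0, 0, 7]

Answer: [0, 0, 0, 0, 0, 0, 0, 7]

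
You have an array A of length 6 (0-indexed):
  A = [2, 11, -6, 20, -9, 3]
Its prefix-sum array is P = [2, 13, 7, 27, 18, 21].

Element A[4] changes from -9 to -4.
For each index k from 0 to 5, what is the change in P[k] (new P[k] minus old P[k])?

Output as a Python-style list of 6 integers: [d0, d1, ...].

Answer: [0, 0, 0, 0, 5, 5]

Derivation:
Element change: A[4] -9 -> -4, delta = 5
For k < 4: P[k] unchanged, delta_P[k] = 0
For k >= 4: P[k] shifts by exactly 5
Delta array: [0, 0, 0, 0, 5, 5]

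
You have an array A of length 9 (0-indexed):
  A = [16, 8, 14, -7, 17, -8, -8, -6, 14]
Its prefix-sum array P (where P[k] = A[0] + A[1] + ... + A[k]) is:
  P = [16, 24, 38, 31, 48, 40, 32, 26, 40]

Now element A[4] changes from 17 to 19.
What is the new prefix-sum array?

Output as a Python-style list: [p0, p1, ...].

Change: A[4] 17 -> 19, delta = 2
P[k] for k < 4: unchanged (A[4] not included)
P[k] for k >= 4: shift by delta = 2
  P[0] = 16 + 0 = 16
  P[1] = 24 + 0 = 24
  P[2] = 38 + 0 = 38
  P[3] = 31 + 0 = 31
  P[4] = 48 + 2 = 50
  P[5] = 40 + 2 = 42
  P[6] = 32 + 2 = 34
  P[7] = 26 + 2 = 28
  P[8] = 40 + 2 = 42

Answer: [16, 24, 38, 31, 50, 42, 34, 28, 42]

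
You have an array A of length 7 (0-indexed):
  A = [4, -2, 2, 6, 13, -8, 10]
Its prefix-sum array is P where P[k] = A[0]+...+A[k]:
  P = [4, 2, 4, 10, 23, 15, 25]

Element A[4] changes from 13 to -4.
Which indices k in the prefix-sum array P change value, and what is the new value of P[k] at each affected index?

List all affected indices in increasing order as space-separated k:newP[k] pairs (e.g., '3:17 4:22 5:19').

Answer: 4:6 5:-2 6:8

Derivation:
P[k] = A[0] + ... + A[k]
P[k] includes A[4] iff k >= 4
Affected indices: 4, 5, ..., 6; delta = -17
  P[4]: 23 + -17 = 6
  P[5]: 15 + -17 = -2
  P[6]: 25 + -17 = 8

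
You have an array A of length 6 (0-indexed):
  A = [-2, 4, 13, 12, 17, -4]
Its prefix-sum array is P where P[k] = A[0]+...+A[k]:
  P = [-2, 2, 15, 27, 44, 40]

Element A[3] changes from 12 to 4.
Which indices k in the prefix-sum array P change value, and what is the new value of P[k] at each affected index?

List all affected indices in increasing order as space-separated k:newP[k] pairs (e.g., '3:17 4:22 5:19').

Answer: 3:19 4:36 5:32

Derivation:
P[k] = A[0] + ... + A[k]
P[k] includes A[3] iff k >= 3
Affected indices: 3, 4, ..., 5; delta = -8
  P[3]: 27 + -8 = 19
  P[4]: 44 + -8 = 36
  P[5]: 40 + -8 = 32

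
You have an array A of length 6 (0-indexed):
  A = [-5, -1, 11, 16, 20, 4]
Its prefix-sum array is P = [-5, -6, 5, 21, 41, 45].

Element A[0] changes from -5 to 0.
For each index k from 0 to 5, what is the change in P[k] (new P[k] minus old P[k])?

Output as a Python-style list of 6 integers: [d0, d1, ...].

Answer: [5, 5, 5, 5, 5, 5]

Derivation:
Element change: A[0] -5 -> 0, delta = 5
For k < 0: P[k] unchanged, delta_P[k] = 0
For k >= 0: P[k] shifts by exactly 5
Delta array: [5, 5, 5, 5, 5, 5]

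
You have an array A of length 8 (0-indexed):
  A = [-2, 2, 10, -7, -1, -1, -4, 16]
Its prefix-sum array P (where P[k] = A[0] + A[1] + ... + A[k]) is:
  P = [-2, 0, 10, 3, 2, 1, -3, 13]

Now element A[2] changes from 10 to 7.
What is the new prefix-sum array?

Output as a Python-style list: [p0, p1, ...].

Answer: [-2, 0, 7, 0, -1, -2, -6, 10]

Derivation:
Change: A[2] 10 -> 7, delta = -3
P[k] for k < 2: unchanged (A[2] not included)
P[k] for k >= 2: shift by delta = -3
  P[0] = -2 + 0 = -2
  P[1] = 0 + 0 = 0
  P[2] = 10 + -3 = 7
  P[3] = 3 + -3 = 0
  P[4] = 2 + -3 = -1
  P[5] = 1 + -3 = -2
  P[6] = -3 + -3 = -6
  P[7] = 13 + -3 = 10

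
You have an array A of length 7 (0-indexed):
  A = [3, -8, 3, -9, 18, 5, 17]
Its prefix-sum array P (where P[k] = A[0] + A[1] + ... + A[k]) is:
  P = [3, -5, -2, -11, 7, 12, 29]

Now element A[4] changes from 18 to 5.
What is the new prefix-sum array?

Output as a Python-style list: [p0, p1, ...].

Change: A[4] 18 -> 5, delta = -13
P[k] for k < 4: unchanged (A[4] not included)
P[k] for k >= 4: shift by delta = -13
  P[0] = 3 + 0 = 3
  P[1] = -5 + 0 = -5
  P[2] = -2 + 0 = -2
  P[3] = -11 + 0 = -11
  P[4] = 7 + -13 = -6
  P[5] = 12 + -13 = -1
  P[6] = 29 + -13 = 16

Answer: [3, -5, -2, -11, -6, -1, 16]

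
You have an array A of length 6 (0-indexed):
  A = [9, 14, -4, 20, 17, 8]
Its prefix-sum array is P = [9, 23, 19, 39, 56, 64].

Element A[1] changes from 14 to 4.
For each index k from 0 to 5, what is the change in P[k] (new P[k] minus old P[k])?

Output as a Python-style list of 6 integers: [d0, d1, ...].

Element change: A[1] 14 -> 4, delta = -10
For k < 1: P[k] unchanged, delta_P[k] = 0
For k >= 1: P[k] shifts by exactly -10
Delta array: [0, -10, -10, -10, -10, -10]

Answer: [0, -10, -10, -10, -10, -10]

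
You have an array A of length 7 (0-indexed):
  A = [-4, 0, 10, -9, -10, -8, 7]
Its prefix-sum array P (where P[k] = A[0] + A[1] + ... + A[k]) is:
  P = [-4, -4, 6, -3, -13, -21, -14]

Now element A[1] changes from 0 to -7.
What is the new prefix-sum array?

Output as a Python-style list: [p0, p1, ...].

Change: A[1] 0 -> -7, delta = -7
P[k] for k < 1: unchanged (A[1] not included)
P[k] for k >= 1: shift by delta = -7
  P[0] = -4 + 0 = -4
  P[1] = -4 + -7 = -11
  P[2] = 6 + -7 = -1
  P[3] = -3 + -7 = -10
  P[4] = -13 + -7 = -20
  P[5] = -21 + -7 = -28
  P[6] = -14 + -7 = -21

Answer: [-4, -11, -1, -10, -20, -28, -21]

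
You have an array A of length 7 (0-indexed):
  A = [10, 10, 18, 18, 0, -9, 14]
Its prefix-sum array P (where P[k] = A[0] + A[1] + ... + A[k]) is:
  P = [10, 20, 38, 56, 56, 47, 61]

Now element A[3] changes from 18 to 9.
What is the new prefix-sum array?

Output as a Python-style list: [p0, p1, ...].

Answer: [10, 20, 38, 47, 47, 38, 52]

Derivation:
Change: A[3] 18 -> 9, delta = -9
P[k] for k < 3: unchanged (A[3] not included)
P[k] for k >= 3: shift by delta = -9
  P[0] = 10 + 0 = 10
  P[1] = 20 + 0 = 20
  P[2] = 38 + 0 = 38
  P[3] = 56 + -9 = 47
  P[4] = 56 + -9 = 47
  P[5] = 47 + -9 = 38
  P[6] = 61 + -9 = 52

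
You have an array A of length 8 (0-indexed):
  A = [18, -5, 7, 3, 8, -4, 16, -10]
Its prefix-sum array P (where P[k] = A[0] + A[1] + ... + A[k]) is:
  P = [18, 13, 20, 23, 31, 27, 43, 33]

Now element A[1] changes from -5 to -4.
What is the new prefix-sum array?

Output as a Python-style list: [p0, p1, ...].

Change: A[1] -5 -> -4, delta = 1
P[k] for k < 1: unchanged (A[1] not included)
P[k] for k >= 1: shift by delta = 1
  P[0] = 18 + 0 = 18
  P[1] = 13 + 1 = 14
  P[2] = 20 + 1 = 21
  P[3] = 23 + 1 = 24
  P[4] = 31 + 1 = 32
  P[5] = 27 + 1 = 28
  P[6] = 43 + 1 = 44
  P[7] = 33 + 1 = 34

Answer: [18, 14, 21, 24, 32, 28, 44, 34]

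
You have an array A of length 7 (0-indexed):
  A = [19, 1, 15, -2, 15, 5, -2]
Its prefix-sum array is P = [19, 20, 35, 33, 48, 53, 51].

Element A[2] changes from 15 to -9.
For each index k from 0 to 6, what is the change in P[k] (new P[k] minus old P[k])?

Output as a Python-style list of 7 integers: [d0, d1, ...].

Answer: [0, 0, -24, -24, -24, -24, -24]

Derivation:
Element change: A[2] 15 -> -9, delta = -24
For k < 2: P[k] unchanged, delta_P[k] = 0
For k >= 2: P[k] shifts by exactly -24
Delta array: [0, 0, -24, -24, -24, -24, -24]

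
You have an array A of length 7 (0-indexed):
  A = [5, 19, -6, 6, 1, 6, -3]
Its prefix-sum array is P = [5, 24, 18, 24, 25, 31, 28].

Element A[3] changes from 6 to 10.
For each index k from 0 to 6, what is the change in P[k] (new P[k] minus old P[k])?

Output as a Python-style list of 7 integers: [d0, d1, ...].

Answer: [0, 0, 0, 4, 4, 4, 4]

Derivation:
Element change: A[3] 6 -> 10, delta = 4
For k < 3: P[k] unchanged, delta_P[k] = 0
For k >= 3: P[k] shifts by exactly 4
Delta array: [0, 0, 0, 4, 4, 4, 4]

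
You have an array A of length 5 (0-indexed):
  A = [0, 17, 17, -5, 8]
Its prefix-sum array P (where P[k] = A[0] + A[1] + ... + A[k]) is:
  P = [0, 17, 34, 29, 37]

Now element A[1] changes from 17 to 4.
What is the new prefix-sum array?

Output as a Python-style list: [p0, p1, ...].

Answer: [0, 4, 21, 16, 24]

Derivation:
Change: A[1] 17 -> 4, delta = -13
P[k] for k < 1: unchanged (A[1] not included)
P[k] for k >= 1: shift by delta = -13
  P[0] = 0 + 0 = 0
  P[1] = 17 + -13 = 4
  P[2] = 34 + -13 = 21
  P[3] = 29 + -13 = 16
  P[4] = 37 + -13 = 24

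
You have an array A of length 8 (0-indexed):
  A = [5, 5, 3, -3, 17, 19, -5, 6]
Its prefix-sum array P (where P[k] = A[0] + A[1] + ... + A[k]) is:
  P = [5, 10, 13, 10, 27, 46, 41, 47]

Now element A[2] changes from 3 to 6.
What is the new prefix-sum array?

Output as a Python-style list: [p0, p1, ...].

Change: A[2] 3 -> 6, delta = 3
P[k] for k < 2: unchanged (A[2] not included)
P[k] for k >= 2: shift by delta = 3
  P[0] = 5 + 0 = 5
  P[1] = 10 + 0 = 10
  P[2] = 13 + 3 = 16
  P[3] = 10 + 3 = 13
  P[4] = 27 + 3 = 30
  P[5] = 46 + 3 = 49
  P[6] = 41 + 3 = 44
  P[7] = 47 + 3 = 50

Answer: [5, 10, 16, 13, 30, 49, 44, 50]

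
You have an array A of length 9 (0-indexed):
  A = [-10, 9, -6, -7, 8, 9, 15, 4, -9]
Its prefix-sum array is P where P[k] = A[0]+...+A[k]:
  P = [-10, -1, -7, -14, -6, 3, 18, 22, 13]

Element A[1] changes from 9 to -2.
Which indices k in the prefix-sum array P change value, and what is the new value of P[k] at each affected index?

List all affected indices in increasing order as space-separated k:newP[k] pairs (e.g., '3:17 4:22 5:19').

Answer: 1:-12 2:-18 3:-25 4:-17 5:-8 6:7 7:11 8:2

Derivation:
P[k] = A[0] + ... + A[k]
P[k] includes A[1] iff k >= 1
Affected indices: 1, 2, ..., 8; delta = -11
  P[1]: -1 + -11 = -12
  P[2]: -7 + -11 = -18
  P[3]: -14 + -11 = -25
  P[4]: -6 + -11 = -17
  P[5]: 3 + -11 = -8
  P[6]: 18 + -11 = 7
  P[7]: 22 + -11 = 11
  P[8]: 13 + -11 = 2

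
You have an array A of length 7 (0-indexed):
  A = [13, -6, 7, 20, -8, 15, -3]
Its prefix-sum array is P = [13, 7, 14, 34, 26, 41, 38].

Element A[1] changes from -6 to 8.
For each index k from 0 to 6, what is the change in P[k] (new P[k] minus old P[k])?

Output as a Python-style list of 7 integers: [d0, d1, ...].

Answer: [0, 14, 14, 14, 14, 14, 14]

Derivation:
Element change: A[1] -6 -> 8, delta = 14
For k < 1: P[k] unchanged, delta_P[k] = 0
For k >= 1: P[k] shifts by exactly 14
Delta array: [0, 14, 14, 14, 14, 14, 14]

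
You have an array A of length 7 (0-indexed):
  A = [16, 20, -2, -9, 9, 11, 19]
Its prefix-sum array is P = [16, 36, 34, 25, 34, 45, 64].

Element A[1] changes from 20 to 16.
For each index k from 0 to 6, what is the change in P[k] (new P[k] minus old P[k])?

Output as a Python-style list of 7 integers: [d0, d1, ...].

Element change: A[1] 20 -> 16, delta = -4
For k < 1: P[k] unchanged, delta_P[k] = 0
For k >= 1: P[k] shifts by exactly -4
Delta array: [0, -4, -4, -4, -4, -4, -4]

Answer: [0, -4, -4, -4, -4, -4, -4]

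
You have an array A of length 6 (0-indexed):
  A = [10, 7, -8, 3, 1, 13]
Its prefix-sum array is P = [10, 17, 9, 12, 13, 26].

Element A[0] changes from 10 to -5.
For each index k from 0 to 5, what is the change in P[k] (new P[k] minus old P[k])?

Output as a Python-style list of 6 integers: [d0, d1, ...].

Answer: [-15, -15, -15, -15, -15, -15]

Derivation:
Element change: A[0] 10 -> -5, delta = -15
For k < 0: P[k] unchanged, delta_P[k] = 0
For k >= 0: P[k] shifts by exactly -15
Delta array: [-15, -15, -15, -15, -15, -15]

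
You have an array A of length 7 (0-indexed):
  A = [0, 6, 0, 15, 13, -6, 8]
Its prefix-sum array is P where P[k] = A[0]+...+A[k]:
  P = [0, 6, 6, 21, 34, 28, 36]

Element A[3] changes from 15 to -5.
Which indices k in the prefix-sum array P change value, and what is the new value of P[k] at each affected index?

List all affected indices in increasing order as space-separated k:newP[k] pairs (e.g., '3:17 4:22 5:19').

P[k] = A[0] + ... + A[k]
P[k] includes A[3] iff k >= 3
Affected indices: 3, 4, ..., 6; delta = -20
  P[3]: 21 + -20 = 1
  P[4]: 34 + -20 = 14
  P[5]: 28 + -20 = 8
  P[6]: 36 + -20 = 16

Answer: 3:1 4:14 5:8 6:16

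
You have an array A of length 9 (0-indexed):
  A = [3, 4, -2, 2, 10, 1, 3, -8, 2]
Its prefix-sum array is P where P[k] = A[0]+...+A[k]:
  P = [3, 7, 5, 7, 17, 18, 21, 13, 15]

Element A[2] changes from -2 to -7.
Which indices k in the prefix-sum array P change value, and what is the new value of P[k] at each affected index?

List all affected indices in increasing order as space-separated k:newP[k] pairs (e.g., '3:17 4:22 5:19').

P[k] = A[0] + ... + A[k]
P[k] includes A[2] iff k >= 2
Affected indices: 2, 3, ..., 8; delta = -5
  P[2]: 5 + -5 = 0
  P[3]: 7 + -5 = 2
  P[4]: 17 + -5 = 12
  P[5]: 18 + -5 = 13
  P[6]: 21 + -5 = 16
  P[7]: 13 + -5 = 8
  P[8]: 15 + -5 = 10

Answer: 2:0 3:2 4:12 5:13 6:16 7:8 8:10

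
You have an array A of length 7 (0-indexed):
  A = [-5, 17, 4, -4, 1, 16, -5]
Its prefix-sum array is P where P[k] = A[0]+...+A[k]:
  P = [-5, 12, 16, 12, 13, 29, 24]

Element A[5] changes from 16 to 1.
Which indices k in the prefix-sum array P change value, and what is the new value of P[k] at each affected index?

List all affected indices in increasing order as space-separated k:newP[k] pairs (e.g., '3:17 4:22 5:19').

P[k] = A[0] + ... + A[k]
P[k] includes A[5] iff k >= 5
Affected indices: 5, 6, ..., 6; delta = -15
  P[5]: 29 + -15 = 14
  P[6]: 24 + -15 = 9

Answer: 5:14 6:9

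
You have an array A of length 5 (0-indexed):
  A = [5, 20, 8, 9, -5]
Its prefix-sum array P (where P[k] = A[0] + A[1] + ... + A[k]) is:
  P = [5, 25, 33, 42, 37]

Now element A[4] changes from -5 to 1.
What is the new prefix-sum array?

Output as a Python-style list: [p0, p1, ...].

Answer: [5, 25, 33, 42, 43]

Derivation:
Change: A[4] -5 -> 1, delta = 6
P[k] for k < 4: unchanged (A[4] not included)
P[k] for k >= 4: shift by delta = 6
  P[0] = 5 + 0 = 5
  P[1] = 25 + 0 = 25
  P[2] = 33 + 0 = 33
  P[3] = 42 + 0 = 42
  P[4] = 37 + 6 = 43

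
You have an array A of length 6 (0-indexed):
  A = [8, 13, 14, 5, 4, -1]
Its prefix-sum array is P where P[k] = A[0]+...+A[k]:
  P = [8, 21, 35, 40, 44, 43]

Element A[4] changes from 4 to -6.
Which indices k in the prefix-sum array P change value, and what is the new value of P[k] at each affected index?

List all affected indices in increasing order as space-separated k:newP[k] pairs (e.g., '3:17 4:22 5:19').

P[k] = A[0] + ... + A[k]
P[k] includes A[4] iff k >= 4
Affected indices: 4, 5, ..., 5; delta = -10
  P[4]: 44 + -10 = 34
  P[5]: 43 + -10 = 33

Answer: 4:34 5:33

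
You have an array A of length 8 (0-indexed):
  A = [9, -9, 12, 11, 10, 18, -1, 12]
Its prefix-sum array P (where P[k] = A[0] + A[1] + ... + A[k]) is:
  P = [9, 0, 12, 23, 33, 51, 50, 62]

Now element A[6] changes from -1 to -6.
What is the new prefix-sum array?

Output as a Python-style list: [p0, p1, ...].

Answer: [9, 0, 12, 23, 33, 51, 45, 57]

Derivation:
Change: A[6] -1 -> -6, delta = -5
P[k] for k < 6: unchanged (A[6] not included)
P[k] for k >= 6: shift by delta = -5
  P[0] = 9 + 0 = 9
  P[1] = 0 + 0 = 0
  P[2] = 12 + 0 = 12
  P[3] = 23 + 0 = 23
  P[4] = 33 + 0 = 33
  P[5] = 51 + 0 = 51
  P[6] = 50 + -5 = 45
  P[7] = 62 + -5 = 57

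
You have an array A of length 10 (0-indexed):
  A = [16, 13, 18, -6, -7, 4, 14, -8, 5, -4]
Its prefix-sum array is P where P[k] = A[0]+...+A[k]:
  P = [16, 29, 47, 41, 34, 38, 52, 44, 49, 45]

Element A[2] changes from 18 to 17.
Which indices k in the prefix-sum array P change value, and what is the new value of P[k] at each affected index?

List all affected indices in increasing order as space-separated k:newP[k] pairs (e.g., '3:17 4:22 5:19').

P[k] = A[0] + ... + A[k]
P[k] includes A[2] iff k >= 2
Affected indices: 2, 3, ..., 9; delta = -1
  P[2]: 47 + -1 = 46
  P[3]: 41 + -1 = 40
  P[4]: 34 + -1 = 33
  P[5]: 38 + -1 = 37
  P[6]: 52 + -1 = 51
  P[7]: 44 + -1 = 43
  P[8]: 49 + -1 = 48
  P[9]: 45 + -1 = 44

Answer: 2:46 3:40 4:33 5:37 6:51 7:43 8:48 9:44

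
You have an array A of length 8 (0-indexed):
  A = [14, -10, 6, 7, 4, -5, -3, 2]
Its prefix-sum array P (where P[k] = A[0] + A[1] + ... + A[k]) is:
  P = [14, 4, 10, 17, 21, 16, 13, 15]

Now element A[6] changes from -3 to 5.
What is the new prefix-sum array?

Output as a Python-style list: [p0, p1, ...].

Answer: [14, 4, 10, 17, 21, 16, 21, 23]

Derivation:
Change: A[6] -3 -> 5, delta = 8
P[k] for k < 6: unchanged (A[6] not included)
P[k] for k >= 6: shift by delta = 8
  P[0] = 14 + 0 = 14
  P[1] = 4 + 0 = 4
  P[2] = 10 + 0 = 10
  P[3] = 17 + 0 = 17
  P[4] = 21 + 0 = 21
  P[5] = 16 + 0 = 16
  P[6] = 13 + 8 = 21
  P[7] = 15 + 8 = 23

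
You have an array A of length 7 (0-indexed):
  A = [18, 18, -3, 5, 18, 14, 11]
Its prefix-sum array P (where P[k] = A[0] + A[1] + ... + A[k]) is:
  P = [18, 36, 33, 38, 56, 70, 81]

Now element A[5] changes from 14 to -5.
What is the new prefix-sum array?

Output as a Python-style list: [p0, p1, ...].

Answer: [18, 36, 33, 38, 56, 51, 62]

Derivation:
Change: A[5] 14 -> -5, delta = -19
P[k] for k < 5: unchanged (A[5] not included)
P[k] for k >= 5: shift by delta = -19
  P[0] = 18 + 0 = 18
  P[1] = 36 + 0 = 36
  P[2] = 33 + 0 = 33
  P[3] = 38 + 0 = 38
  P[4] = 56 + 0 = 56
  P[5] = 70 + -19 = 51
  P[6] = 81 + -19 = 62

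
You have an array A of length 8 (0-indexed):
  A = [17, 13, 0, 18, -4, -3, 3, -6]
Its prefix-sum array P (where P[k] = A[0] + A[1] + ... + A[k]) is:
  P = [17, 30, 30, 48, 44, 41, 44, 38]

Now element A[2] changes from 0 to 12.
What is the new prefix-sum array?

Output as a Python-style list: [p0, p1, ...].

Change: A[2] 0 -> 12, delta = 12
P[k] for k < 2: unchanged (A[2] not included)
P[k] for k >= 2: shift by delta = 12
  P[0] = 17 + 0 = 17
  P[1] = 30 + 0 = 30
  P[2] = 30 + 12 = 42
  P[3] = 48 + 12 = 60
  P[4] = 44 + 12 = 56
  P[5] = 41 + 12 = 53
  P[6] = 44 + 12 = 56
  P[7] = 38 + 12 = 50

Answer: [17, 30, 42, 60, 56, 53, 56, 50]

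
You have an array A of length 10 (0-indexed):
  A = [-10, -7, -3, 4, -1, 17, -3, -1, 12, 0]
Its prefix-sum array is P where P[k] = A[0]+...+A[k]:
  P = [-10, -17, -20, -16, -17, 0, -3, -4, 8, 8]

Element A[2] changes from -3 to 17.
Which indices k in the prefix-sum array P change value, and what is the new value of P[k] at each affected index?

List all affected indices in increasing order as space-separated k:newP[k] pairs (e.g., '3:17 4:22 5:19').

P[k] = A[0] + ... + A[k]
P[k] includes A[2] iff k >= 2
Affected indices: 2, 3, ..., 9; delta = 20
  P[2]: -20 + 20 = 0
  P[3]: -16 + 20 = 4
  P[4]: -17 + 20 = 3
  P[5]: 0 + 20 = 20
  P[6]: -3 + 20 = 17
  P[7]: -4 + 20 = 16
  P[8]: 8 + 20 = 28
  P[9]: 8 + 20 = 28

Answer: 2:0 3:4 4:3 5:20 6:17 7:16 8:28 9:28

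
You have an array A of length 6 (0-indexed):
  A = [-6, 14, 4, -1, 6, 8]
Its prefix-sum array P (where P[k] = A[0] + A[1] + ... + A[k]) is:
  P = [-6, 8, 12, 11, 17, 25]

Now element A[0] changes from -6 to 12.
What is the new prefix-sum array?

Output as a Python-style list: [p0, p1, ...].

Answer: [12, 26, 30, 29, 35, 43]

Derivation:
Change: A[0] -6 -> 12, delta = 18
P[k] for k < 0: unchanged (A[0] not included)
P[k] for k >= 0: shift by delta = 18
  P[0] = -6 + 18 = 12
  P[1] = 8 + 18 = 26
  P[2] = 12 + 18 = 30
  P[3] = 11 + 18 = 29
  P[4] = 17 + 18 = 35
  P[5] = 25 + 18 = 43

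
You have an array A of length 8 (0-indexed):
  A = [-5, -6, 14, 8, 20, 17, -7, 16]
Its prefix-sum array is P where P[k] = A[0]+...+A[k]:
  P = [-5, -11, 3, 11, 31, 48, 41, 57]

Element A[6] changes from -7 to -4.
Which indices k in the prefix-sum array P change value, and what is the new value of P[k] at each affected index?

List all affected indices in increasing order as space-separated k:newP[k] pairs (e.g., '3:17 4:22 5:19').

P[k] = A[0] + ... + A[k]
P[k] includes A[6] iff k >= 6
Affected indices: 6, 7, ..., 7; delta = 3
  P[6]: 41 + 3 = 44
  P[7]: 57 + 3 = 60

Answer: 6:44 7:60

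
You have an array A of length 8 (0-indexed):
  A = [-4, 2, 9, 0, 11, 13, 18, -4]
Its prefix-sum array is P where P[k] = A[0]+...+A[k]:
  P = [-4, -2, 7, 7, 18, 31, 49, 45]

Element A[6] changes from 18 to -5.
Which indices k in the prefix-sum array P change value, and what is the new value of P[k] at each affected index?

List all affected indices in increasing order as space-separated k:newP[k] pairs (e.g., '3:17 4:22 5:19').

P[k] = A[0] + ... + A[k]
P[k] includes A[6] iff k >= 6
Affected indices: 6, 7, ..., 7; delta = -23
  P[6]: 49 + -23 = 26
  P[7]: 45 + -23 = 22

Answer: 6:26 7:22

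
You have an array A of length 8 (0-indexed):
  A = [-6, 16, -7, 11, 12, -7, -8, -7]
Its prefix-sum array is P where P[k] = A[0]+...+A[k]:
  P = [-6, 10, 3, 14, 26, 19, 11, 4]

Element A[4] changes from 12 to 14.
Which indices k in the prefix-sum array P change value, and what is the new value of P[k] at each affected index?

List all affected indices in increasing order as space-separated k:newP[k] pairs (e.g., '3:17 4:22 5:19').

P[k] = A[0] + ... + A[k]
P[k] includes A[4] iff k >= 4
Affected indices: 4, 5, ..., 7; delta = 2
  P[4]: 26 + 2 = 28
  P[5]: 19 + 2 = 21
  P[6]: 11 + 2 = 13
  P[7]: 4 + 2 = 6

Answer: 4:28 5:21 6:13 7:6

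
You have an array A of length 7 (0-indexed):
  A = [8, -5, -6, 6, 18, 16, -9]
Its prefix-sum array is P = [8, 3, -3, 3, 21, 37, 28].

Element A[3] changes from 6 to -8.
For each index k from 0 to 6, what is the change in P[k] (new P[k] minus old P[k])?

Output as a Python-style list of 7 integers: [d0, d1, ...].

Element change: A[3] 6 -> -8, delta = -14
For k < 3: P[k] unchanged, delta_P[k] = 0
For k >= 3: P[k] shifts by exactly -14
Delta array: [0, 0, 0, -14, -14, -14, -14]

Answer: [0, 0, 0, -14, -14, -14, -14]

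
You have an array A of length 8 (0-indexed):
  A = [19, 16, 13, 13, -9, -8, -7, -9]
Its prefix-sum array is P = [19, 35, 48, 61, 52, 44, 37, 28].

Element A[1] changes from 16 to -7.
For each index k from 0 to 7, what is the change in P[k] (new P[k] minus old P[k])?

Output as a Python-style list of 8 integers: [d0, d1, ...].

Answer: [0, -23, -23, -23, -23, -23, -23, -23]

Derivation:
Element change: A[1] 16 -> -7, delta = -23
For k < 1: P[k] unchanged, delta_P[k] = 0
For k >= 1: P[k] shifts by exactly -23
Delta array: [0, -23, -23, -23, -23, -23, -23, -23]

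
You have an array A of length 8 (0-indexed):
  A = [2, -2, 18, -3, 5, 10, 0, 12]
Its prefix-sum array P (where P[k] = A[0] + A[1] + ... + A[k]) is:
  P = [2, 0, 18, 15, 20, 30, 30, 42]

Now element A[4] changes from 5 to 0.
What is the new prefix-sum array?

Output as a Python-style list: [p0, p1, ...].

Answer: [2, 0, 18, 15, 15, 25, 25, 37]

Derivation:
Change: A[4] 5 -> 0, delta = -5
P[k] for k < 4: unchanged (A[4] not included)
P[k] for k >= 4: shift by delta = -5
  P[0] = 2 + 0 = 2
  P[1] = 0 + 0 = 0
  P[2] = 18 + 0 = 18
  P[3] = 15 + 0 = 15
  P[4] = 20 + -5 = 15
  P[5] = 30 + -5 = 25
  P[6] = 30 + -5 = 25
  P[7] = 42 + -5 = 37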